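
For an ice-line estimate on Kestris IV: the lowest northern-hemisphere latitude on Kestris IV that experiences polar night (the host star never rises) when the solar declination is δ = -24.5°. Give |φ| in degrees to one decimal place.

Polar night requires cos H₀ = −tan φ tan δ ≥ 1, i.e. tan φ tan δ ≤ −1.
The boundary is |tan φ| · |tan δ| = 1, so |φ| = 90° − |δ| = 90° − 24.5° = 65.5° in the northern hemisphere.

|φ| = 65.5°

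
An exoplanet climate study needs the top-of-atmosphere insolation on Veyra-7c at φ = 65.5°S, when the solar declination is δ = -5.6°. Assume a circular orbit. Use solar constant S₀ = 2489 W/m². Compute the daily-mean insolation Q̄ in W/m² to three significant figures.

cos H₀ = −tan(-65.5°) tan(-5.600°) = -0.2152, H₀ = 1.7876 rad.
Bracket: H₀ sin φ sin δ + cos φ cos δ sin H₀ = 1.7876×-0.90996×-0.09758 + 0.41469×0.99523×0.97658 = 0.158728 + 0.403046 = 0.561774.
Q̄ = (S₀/π) × [bracket] = (2489/π) × 0.561774 = 445.1 W/m².

Q̄ ≈ 445 W/m²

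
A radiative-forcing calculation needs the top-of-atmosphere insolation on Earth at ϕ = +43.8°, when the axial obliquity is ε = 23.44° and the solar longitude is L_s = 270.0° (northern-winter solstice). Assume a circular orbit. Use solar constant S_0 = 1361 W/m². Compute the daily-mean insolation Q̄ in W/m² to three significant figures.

Q̄ ≈ 125 W/m²

Solar declination: sin δ = sin ε · sin L_s = sin 23.44° × sin 270.0° = -0.39779, so δ = -23.440°.
cos h₀ = −tan(+43.8°) tan(-23.440°) = 0.4158, h₀ = 1.1420 rad.
Bracket: h₀ sin ϕ sin δ + cos ϕ cos δ sin h₀ = 1.1420×0.69214×-0.39779 + 0.72176×0.91748×0.90947 = -0.314423 + 0.602251 = 0.287828.
Q̄ = (S_0/π) × [bracket] = (1361/π) × 0.287828 = 124.7 W/m².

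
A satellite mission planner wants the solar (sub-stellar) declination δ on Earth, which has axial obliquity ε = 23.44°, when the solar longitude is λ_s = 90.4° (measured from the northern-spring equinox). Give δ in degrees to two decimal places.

δ = +23.44°

sin δ = sin ε · sin λ_s = sin 23.44° × sin 90.4° = 0.397779.
δ = arcsin(0.397779) = +23.44°.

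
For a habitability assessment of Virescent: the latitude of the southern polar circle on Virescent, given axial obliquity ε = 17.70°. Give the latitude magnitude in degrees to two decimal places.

The polar circle is the lowest latitude that experiences at least one full rotation of continuous darkness at the northern-summer solstice; it lies at |φ| = 90° − ε = 90° − 17.70° = 72.30°.

72.30°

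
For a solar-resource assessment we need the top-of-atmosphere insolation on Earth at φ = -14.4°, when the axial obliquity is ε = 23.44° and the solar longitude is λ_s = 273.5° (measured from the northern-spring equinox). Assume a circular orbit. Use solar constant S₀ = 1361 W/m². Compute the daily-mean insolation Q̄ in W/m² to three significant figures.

Solar declination: sin δ = sin ε · sin λ_s = sin 23.44° × sin 273.5° = -0.39705, so δ = -23.394°.
cos H₀ = −tan(-14.4°) tan(-23.394°) = -0.1111, H₀ = 1.6821 rad.
Bracket: H₀ sin φ sin δ + cos φ cos δ sin H₀ = 1.6821×-0.24869×-0.39705 + 0.96858×0.91780×0.99381 = 0.166095 + 0.883460 = 1.049555.
Q̄ = (S₀/π) × [bracket] = (1361/π) × 1.049555 = 454.7 W/m².

Q̄ ≈ 455 W/m²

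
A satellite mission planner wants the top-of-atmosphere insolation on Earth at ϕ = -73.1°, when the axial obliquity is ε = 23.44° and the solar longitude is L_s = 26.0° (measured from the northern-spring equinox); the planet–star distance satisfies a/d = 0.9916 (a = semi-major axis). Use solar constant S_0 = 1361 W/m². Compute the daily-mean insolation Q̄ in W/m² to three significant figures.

Q̄ ≈ 31.7 W/m²

Solar declination: sin δ = sin ε · sin L_s = sin 23.44° × sin 26.0° = 0.17438, so δ = +10.043°.
cos h₀ = −tan(-73.1°) tan(+10.043°) = 0.5829, h₀ = 0.9485 rad.
Bracket: h₀ sin ϕ sin δ + cos ϕ cos δ sin h₀ = 0.9485×-0.95681×0.17438 + 0.29070×0.98468×0.81256 = -0.158256 + 0.232592 = 0.074336.
Inverse-square distance factor (a/d)² = 0.9916² = 0.983271.
Q̄ = (S_0/π) × 0.983271 × [bracket] = (1361/π) × 0.983271 × 0.074336 = 31.67 W/m².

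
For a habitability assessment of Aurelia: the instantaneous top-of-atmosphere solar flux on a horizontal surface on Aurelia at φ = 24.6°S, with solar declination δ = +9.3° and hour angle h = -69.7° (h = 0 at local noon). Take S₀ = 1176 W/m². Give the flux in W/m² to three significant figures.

cos θ_z = sin φ sin δ + cos φ cos δ cos h = -0.067273 + 0.311300 = 0.244027.
Flux = S₀ · cos θ_z = 1176 × 0.244027 = 287.0 W/m².

287 W/m²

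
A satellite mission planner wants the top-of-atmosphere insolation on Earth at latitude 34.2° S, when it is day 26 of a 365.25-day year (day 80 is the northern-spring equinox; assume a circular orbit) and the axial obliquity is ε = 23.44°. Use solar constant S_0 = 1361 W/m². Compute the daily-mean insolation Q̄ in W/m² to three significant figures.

Q̄ ≈ 470 W/m²

Solar longitude: L_s = 360° × (26 − 80)/365.25 = -53.224°, i.e. -53.224° + 360° = 306.776°.
sin δ = sin 23.44° × sin 306.776° = -0.31862, so δ = -18.580°.
cos h₀ = −tan(-34.2°) tan(-18.580°) = -0.2284, h₀ = 1.8013 rad.
Bracket: h₀ sin ϕ sin δ + cos ϕ cos δ sin h₀ = 1.8013×-0.56208×-0.31862 + 0.82708×0.94788×0.97356 = 0.322595 + 0.763244 = 1.085839.
Q̄ = (S_0/π) × [bracket] = (1361/π) × 1.085839 = 470.4 W/m².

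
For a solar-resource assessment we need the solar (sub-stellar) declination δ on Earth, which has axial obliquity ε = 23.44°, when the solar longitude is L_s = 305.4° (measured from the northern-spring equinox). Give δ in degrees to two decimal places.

δ = -18.92°

sin δ = sin ε · sin L_s = sin 23.44° × sin 305.4° = -0.324248.
δ = arcsin(-0.324248) = -18.92°.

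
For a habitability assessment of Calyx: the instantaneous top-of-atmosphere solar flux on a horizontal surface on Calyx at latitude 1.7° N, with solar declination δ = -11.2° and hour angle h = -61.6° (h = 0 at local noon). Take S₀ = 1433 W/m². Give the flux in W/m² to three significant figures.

cos θ_z = sin φ sin δ + cos φ cos δ cos h = -0.005762 + 0.466361 = 0.460599.
Flux = S₀ · cos θ_z = 1433 × 0.460599 = 660.0 W/m².

660 W/m²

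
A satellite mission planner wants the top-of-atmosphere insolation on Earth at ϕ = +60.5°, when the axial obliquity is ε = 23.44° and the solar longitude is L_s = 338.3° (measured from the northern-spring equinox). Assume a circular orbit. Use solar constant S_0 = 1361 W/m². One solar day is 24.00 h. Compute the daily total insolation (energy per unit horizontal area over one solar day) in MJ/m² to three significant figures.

11.3 MJ/m²

Solar declination: sin δ = sin ε · sin L_s = sin 23.44° × sin 338.3° = -0.14708, so δ = -8.458°.
cos h₀ = −tan(+60.5°) tan(-8.458°) = 0.2628, h₀ = 1.3048 rad.
Bracket: h₀ sin ϕ sin δ + cos ϕ cos δ sin h₀ = 1.3048×0.87036×-0.14708 + 0.49242×0.98912×0.96484 = -0.167031 + 0.469937 = 0.302906.
Q̄ = (S_0/π) × [bracket] = (1361/π) × 0.302906 = 131.22 W/m².
Daily total = Q̄ × 24.00 h × 3600 s/h = 131.22 × 24.00 × 3600 / 10⁶ = 11.34 MJ/m².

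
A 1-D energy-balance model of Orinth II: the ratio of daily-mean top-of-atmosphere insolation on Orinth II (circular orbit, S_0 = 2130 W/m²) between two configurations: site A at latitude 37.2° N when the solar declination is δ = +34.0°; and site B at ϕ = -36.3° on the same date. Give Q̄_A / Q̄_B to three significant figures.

Q̄_A / Q̄_B ≈ 5.52

— Configuration A (ϕ=+37.2°):
cos h₀ = −tan(+37.2°) tan(+34.000°) = -0.5120, h₀ = 2.1083 rad.
Bracket: h₀ sin ϕ sin δ + cos ϕ cos δ sin h₀ = 2.1083×0.60460×0.55919 + 0.79653×0.82904×0.85900 = 0.712787 + 0.567245 = 1.280032.
Q̄ = (S_0/π) × [bracket] = (2130/π) × 1.280032 = 867.86 W/m².
— Configuration B (ϕ=-36.3°):
cos h₀ = −tan(-36.3°) tan(+34.000°) = 0.4955, h₀ = 1.0524 rad.
Bracket: h₀ sin ϕ sin δ + cos ϕ cos δ sin h₀ = 1.0524×-0.59201×0.55919 + 0.80593×0.82904×0.86862 = -0.348393 + 0.580367 = 0.231974.
Q̄ = (S_0/π) × [bracket] = (2130/π) × 0.231974 = 157.28 W/m².
Ratio Q̄_A / Q̄_B = 867.86 / 157.28 = 5.518.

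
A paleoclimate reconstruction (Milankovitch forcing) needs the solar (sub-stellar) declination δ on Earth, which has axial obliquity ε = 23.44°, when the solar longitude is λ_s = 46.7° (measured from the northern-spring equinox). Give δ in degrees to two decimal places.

δ = +16.83°

sin δ = sin ε · sin λ_s = sin 23.44° × sin 46.7° = 0.289500.
δ = arcsin(0.289500) = +16.83°.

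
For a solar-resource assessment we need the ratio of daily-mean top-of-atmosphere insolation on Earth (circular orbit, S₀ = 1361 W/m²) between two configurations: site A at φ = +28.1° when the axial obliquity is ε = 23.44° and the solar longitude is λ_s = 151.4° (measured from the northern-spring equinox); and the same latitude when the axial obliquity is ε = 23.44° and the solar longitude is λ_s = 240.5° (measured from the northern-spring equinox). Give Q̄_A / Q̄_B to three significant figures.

Q̄_A / Q̄_B ≈ 1.72

— Configuration A (φ=+28.1°):
Solar declination: sin δ = sin ε · sin λ_s = sin 23.44° × sin 151.4° = 0.19042, so δ = +10.977°.
cos H₀ = −tan(+28.1°) tan(+10.977°) = -0.1036, H₀ = 1.6746 rad.
Bracket: H₀ sin φ sin δ + cos φ cos δ sin H₀ = 1.6746×0.47101×0.19042 + 0.88213×0.98170×0.99462 = 0.150194 + 0.861328 = 1.011522.
Q̄ = (S₀/π) × [bracket] = (1361/π) × 1.011522 = 438.21 W/m².
— Configuration B (φ=+28.1°):
Solar declination: sin δ = sin ε · sin λ_s = sin 23.44° × sin 240.5° = -0.34622, so δ = -20.256°.
cos H₀ = −tan(+28.1°) tan(-20.256°) = 0.1970, H₀ = 1.3724 rad.
Bracket: H₀ sin φ sin δ + cos φ cos δ sin H₀ = 1.3724×0.47101×-0.34622 + 0.88213×0.93815×0.98039 = -0.223801 + 0.811342 = 0.587541.
Q̄ = (S₀/π) × [bracket] = (1361/π) × 0.587541 = 254.53 W/m².
Ratio Q̄_A / Q̄_B = 438.21 / 254.53 = 1.722.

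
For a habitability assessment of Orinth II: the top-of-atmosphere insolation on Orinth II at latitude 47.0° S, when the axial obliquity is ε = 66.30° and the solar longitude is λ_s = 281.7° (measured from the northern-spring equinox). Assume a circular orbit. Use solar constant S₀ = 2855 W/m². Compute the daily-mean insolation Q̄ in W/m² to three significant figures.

Solar declination: sin δ = sin ε · sin λ_s = sin 66.30° × sin 281.7° = -0.89664, so δ = -63.720°.
cos H₀ = −tan(-47.0°) tan(-63.720°) = -2.1716 ≤ −1 ⇒ polar day, H₀ = π.
Bracket: H₀ sin φ sin δ + cos φ cos δ sin H₀ = 3.1416×-0.73135×-0.89664 + 0.68200×0.44276×0.00000 = 2.060128 + 0.000000 = 2.060128.
Q̄ = (S₀/π) × [bracket] = (2855/π) × 2.060128 = 1872 W/m².

Q̄ ≈ 1.87e+03 W/m²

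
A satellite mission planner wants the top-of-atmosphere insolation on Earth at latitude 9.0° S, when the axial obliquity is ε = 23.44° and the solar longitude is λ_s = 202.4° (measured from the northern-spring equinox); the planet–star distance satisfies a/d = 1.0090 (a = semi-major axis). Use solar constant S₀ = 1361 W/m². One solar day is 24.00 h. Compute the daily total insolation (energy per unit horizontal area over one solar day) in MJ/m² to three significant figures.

38.6 MJ/m²

Solar declination: sin δ = sin ε · sin λ_s = sin 23.44° × sin 202.4° = -0.15159, so δ = -8.719°.
cos H₀ = −tan(-9.0°) tan(-8.719°) = -0.0243, H₀ = 1.5951 rad.
Bracket: H₀ sin φ sin δ + cos φ cos δ sin H₀ = 1.5951×-0.15643×-0.15159 + 0.98769×0.98844×0.99970 = 0.037825 + 0.975979 = 1.013804.
Inverse-square distance factor (a/d)² = 1.0090² = 1.018081.
Q̄ = (S₀/π) × 1.018081 × [bracket] = (1361/π) × 1.018081 × 1.013804 = 447.14 W/m².
Daily total = Q̄ × 24.00 h × 3600 s/h = 447.14 × 24.00 × 3600 / 10⁶ = 38.63 MJ/m².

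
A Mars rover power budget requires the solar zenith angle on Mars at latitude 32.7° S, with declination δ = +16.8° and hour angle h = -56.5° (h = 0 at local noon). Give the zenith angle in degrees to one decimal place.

cos θ_z = sin ϕ sin δ + cos ϕ cos δ cos h = -0.156147 + 0.444637 = 0.288490.
θ_z = arccos(0.288490) = 73.2°.

θ_z = 73.2°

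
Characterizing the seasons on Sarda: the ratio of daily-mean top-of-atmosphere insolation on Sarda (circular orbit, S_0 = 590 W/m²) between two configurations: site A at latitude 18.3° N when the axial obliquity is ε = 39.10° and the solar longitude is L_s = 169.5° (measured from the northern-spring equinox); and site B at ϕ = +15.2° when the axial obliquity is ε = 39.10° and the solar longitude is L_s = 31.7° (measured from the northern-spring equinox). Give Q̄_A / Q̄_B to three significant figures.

— Configuration A (ϕ=+18.3°):
Solar declination: sin δ = sin ε · sin L_s = sin 39.10° × sin 169.5° = 0.11493, so δ = +6.600°.
cos h₀ = −tan(+18.3°) tan(+6.600°) = -0.0383, h₀ = 1.6091 rad.
Bracket: h₀ sin ϕ sin δ + cos ϕ cos δ sin h₀ = 1.6091×0.31399×0.11493 + 0.94943×0.99337×0.99927 = 0.058067 + 0.942447 = 1.000514.
Q̄ = (S_0/π) × [bracket] = (590/π) × 1.000514 = 187.90 W/m².
— Configuration B (ϕ=+15.2°):
Solar declination: sin δ = sin ε · sin L_s = sin 39.10° × sin 31.7° = 0.33140, so δ = +19.354°.
cos h₀ = −tan(+15.2°) tan(+19.354°) = -0.0954, h₀ = 1.6664 rad.
Bracket: h₀ sin ϕ sin δ + cos ϕ cos δ sin h₀ = 1.6664×0.26219×0.33140 + 0.96502×0.94349×0.99544 = 0.144793 + 0.906335 = 1.051128.
Q̄ = (S_0/π) × [bracket] = (590/π) × 1.051128 = 197.40 W/m².
Ratio Q̄_A / Q̄_B = 187.90 / 197.40 = 0.9519.

Q̄_A / Q̄_B ≈ 0.952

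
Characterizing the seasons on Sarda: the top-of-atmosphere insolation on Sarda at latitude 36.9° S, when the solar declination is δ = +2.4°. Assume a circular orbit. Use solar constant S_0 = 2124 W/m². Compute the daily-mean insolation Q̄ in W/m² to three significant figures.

Q̄ ≈ 514 W/m²

cos h₀ = −tan(-36.9°) tan(+2.400°) = 0.0315, h₀ = 1.5393 rad.
Bracket: h₀ sin ϕ sin δ + cos ϕ cos δ sin h₀ = 1.5393×-0.60042×0.04188 + 0.79968×0.99912×0.99950 = -0.038707 + 0.798577 = 0.759870.
Q̄ = (S_0/π) × [bracket] = (2124/π) × 0.759870 = 513.7 W/m².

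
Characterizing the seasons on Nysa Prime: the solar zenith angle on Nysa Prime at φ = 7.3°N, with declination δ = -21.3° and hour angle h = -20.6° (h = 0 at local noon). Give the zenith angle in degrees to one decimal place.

cos θ_z = sin φ sin δ + cos φ cos δ cos h = -0.046156 + 0.865049 = 0.818893.
θ_z = arccos(0.818893) = 35.0°.

θ_z = 35.0°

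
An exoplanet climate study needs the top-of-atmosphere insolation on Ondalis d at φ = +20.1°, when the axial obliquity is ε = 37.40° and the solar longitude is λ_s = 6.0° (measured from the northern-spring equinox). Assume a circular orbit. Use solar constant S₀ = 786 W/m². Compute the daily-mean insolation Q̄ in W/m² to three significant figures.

Q̄ ≈ 243 W/m²

Solar declination: sin δ = sin ε · sin λ_s = sin 37.40° × sin 6.0° = 0.06349, so δ = +3.640°.
cos H₀ = −tan(+20.1°) tan(+3.640°) = -0.0233, H₀ = 1.5941 rad.
Bracket: H₀ sin φ sin δ + cos φ cos δ sin H₀ = 1.5941×0.34366×0.06349 + 0.93909×0.99798×0.99973 = 0.034782 + 0.936940 = 0.971722.
Q̄ = (S₀/π) × [bracket] = (786/π) × 0.971722 = 243.1 W/m².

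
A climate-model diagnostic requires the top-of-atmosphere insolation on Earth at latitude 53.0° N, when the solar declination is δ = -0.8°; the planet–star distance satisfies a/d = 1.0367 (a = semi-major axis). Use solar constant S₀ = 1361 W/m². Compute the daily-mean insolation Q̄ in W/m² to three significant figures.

Q̄ ≈ 272 W/m²

cos H₀ = −tan(+53.0°) tan(-0.800°) = 0.0185, H₀ = 1.5523 rad.
Bracket: H₀ sin φ sin δ + cos φ cos δ sin H₀ = 1.5523×0.79864×-0.01396 + 0.60182×0.99990×0.99983 = -0.017307 + 0.601658 = 0.584351.
Inverse-square distance factor (a/d)² = 1.0367² = 1.074747.
Q̄ = (S₀/π) × 1.074747 × [bracket] = (1361/π) × 1.074747 × 0.584351 = 272.1 W/m².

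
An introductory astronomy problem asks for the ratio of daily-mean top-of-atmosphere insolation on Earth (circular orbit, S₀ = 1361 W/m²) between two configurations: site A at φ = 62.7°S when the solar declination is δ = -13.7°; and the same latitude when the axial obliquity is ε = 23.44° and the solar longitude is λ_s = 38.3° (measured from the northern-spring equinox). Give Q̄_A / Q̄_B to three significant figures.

— Configuration A (φ=-62.7°):
cos H₀ = −tan(-62.7°) tan(-13.700°) = -0.4723, H₀ = 2.0627 rad.
Bracket: H₀ sin φ sin δ + cos φ cos δ sin H₀ = 2.0627×-0.88862×-0.23684 + 0.45865×0.97155×0.88144 = 0.434117 + 0.392771 = 0.826888.
Q̄ = (S₀/π) × [bracket] = (1361/π) × 0.826888 = 358.22 W/m².
— Configuration B (φ=-62.7°):
Solar declination: sin δ = sin ε · sin λ_s = sin 23.44° × sin 38.3° = 0.24654, so δ = +14.273°.
cos H₀ = −tan(-62.7°) tan(+14.273°) = 0.4929, H₀ = 1.0554 rad.
Bracket: H₀ sin φ sin δ + cos φ cos δ sin H₀ = 1.0554×-0.88862×0.24654 + 0.45865×0.96913×0.87010 = -0.231217 + 0.386752 = 0.155535.
Q̄ = (S₀/π) × [bracket] = (1361/π) × 0.155535 = 67.381 W/m².
Ratio Q̄_A / Q̄_B = 358.22 / 67.381 = 5.316.

Q̄_A / Q̄_B ≈ 5.32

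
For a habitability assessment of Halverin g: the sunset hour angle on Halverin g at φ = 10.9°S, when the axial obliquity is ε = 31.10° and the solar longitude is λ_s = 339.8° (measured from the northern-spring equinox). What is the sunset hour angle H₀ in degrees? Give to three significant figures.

H₀ = 92.0°

Solar declination: sin δ = sin ε · sin λ_s = sin 31.10° × sin 339.8° = -0.17836, so δ = -10.274°.
cos H₀ = −tan φ · tan δ = −tan(-10.9°) × tan(-10.274°) = -0.0349, so H₀ = 1.6057 rad = 92.00°.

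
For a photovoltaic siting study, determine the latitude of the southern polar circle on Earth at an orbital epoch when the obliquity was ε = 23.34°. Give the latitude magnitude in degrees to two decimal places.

The polar circle is the lowest latitude that experiences at least one full rotation of continuous darkness at the northern-summer solstice; it lies at |φ| = 90° − ε = 90° − 23.34° = 66.66°.

66.66°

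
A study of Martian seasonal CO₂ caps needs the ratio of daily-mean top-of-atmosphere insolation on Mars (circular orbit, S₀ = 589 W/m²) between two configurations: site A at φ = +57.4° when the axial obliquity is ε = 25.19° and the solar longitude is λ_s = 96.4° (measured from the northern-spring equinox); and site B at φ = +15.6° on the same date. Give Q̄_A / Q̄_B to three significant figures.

Q̄_A / Q̄_B ≈ 1.12

— Configuration A (φ=+57.4°):
Solar declination: sin δ = sin ε · sin λ_s = sin 25.19° × sin 96.4° = 0.42297, so δ = +25.022°.
cos H₀ = −tan(+57.4°) tan(+25.022°) = -0.7299, H₀ = 2.3889 rad.
Bracket: H₀ sin φ sin δ + cos φ cos δ sin H₀ = 2.3889×0.84245×0.42297 + 0.53877×0.90614×0.68357 = 0.851239 + 0.333720 = 1.184959.
Q̄ = (S₀/π) × [bracket] = (589/π) × 1.184959 = 222.16 W/m².
— Configuration B (φ=+15.6°):
cos H₀ = −tan(+15.6°) tan(+25.022°) = -0.1303, H₀ = 1.7015 rad.
Bracket: H₀ sin φ sin δ + cos φ cos δ sin H₀ = 1.7015×0.26892×0.42297 + 0.96316×0.90614×0.99147 = 0.193537 + 0.865313 = 1.058850.
Q̄ = (S₀/π) × [bracket] = (589/π) × 1.058850 = 198.52 W/m².
Ratio Q̄_A / Q̄_B = 222.16 / 198.52 = 1.119.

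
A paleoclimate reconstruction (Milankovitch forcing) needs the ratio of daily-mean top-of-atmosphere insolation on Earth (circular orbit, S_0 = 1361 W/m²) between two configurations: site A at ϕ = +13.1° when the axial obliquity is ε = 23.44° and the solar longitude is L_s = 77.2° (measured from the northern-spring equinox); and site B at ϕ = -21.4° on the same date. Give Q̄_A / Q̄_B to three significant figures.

— Configuration A (ϕ=+13.1°):
Solar declination: sin δ = sin ε · sin L_s = sin 23.44° × sin 77.2° = 0.38790, so δ = +22.824°.
cos h₀ = −tan(+13.1°) tan(+22.824°) = -0.0979, h₀ = 1.6689 rad.
Bracket: h₀ sin ϕ sin δ + cos ϕ cos δ sin h₀ = 1.6689×0.22665×0.38790 + 0.97398×0.92170×0.99519 = 0.146726 + 0.893399 = 1.040125.
Q̄ = (S_0/π) × [bracket] = (1361/π) × 1.040125 = 450.60 W/m².
— Configuration B (ϕ=-21.4°):
cos h₀ = −tan(-21.4°) tan(+22.824°) = 0.1649, h₀ = 1.4051 rad.
Bracket: h₀ sin ϕ sin δ + cos ϕ cos δ sin h₀ = 1.4051×-0.36488×0.38790 + 0.93106×0.92170×0.98630 = -0.198874 + 0.846401 = 0.647527.
Q̄ = (S_0/π) × [bracket] = (1361/π) × 0.647527 = 280.52 W/m².
Ratio Q̄_A / Q̄_B = 450.60 / 280.52 = 1.606.

Q̄_A / Q̄_B ≈ 1.61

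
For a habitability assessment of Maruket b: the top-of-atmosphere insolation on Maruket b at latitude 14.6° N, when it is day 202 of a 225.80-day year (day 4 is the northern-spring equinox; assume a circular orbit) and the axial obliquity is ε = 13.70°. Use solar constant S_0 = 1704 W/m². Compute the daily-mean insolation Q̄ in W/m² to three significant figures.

Solar longitude: L_s = 360° × (202 − 4)/225.80 = 315.678°.
sin δ = sin 13.70° × sin 315.678° = -0.16548, so δ = -9.525°.
cos h₀ = −tan(+14.6°) tan(-9.525°) = 0.0437, h₀ = 1.5271 rad.
Bracket: h₀ sin ϕ sin δ + cos ϕ cos δ sin h₀ = 1.5271×0.25207×-0.16548 + 0.96771×0.98621×0.99904 = -0.063699 + 0.953449 = 0.889750.
Q̄ = (S_0/π) × [bracket] = (1704/π) × 0.889750 = 482.6 W/m².

Q̄ ≈ 483 W/m²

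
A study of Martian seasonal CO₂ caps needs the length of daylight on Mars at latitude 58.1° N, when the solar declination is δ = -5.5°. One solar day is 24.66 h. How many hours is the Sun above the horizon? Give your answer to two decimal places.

11.11 h

cos H₀ = −tan φ · tan δ = −tan(+58.1°) × tan(-5.500°) = 0.1547, so H₀ = 1.4155 rad = 81.10°.
Daylight = 2H₀/(2π) × 24.66 h = (1.4155/π) × 24.66 = 11.11 h.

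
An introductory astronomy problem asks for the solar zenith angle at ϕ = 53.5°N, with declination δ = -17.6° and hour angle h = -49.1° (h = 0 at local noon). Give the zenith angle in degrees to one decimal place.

cos θ_z = sin ϕ sin δ + cos ϕ cos δ cos h = -0.243062 + 0.371225 = 0.128163.
θ_z = arccos(0.128163) = 82.6°.

θ_z = 82.6°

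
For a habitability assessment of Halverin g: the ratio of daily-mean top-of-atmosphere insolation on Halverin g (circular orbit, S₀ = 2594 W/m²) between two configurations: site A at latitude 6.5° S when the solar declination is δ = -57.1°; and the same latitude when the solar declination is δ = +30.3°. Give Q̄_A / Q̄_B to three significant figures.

Q̄_A / Q̄_B ≈ 0.906

— Configuration A (φ=-6.5°):
cos H₀ = −tan(-6.5°) tan(-57.100°) = -0.1761, H₀ = 1.7478 rad.
Bracket: H₀ sin φ sin δ + cos φ cos δ sin H₀ = 1.7478×-0.11320×-0.83962 + 0.99357×0.54317×0.98437 = 0.166120 + 0.531242 = 0.697362.
Q̄ = (S₀/π) × [bracket] = (2594/π) × 0.697362 = 575.81 W/m².
— Configuration B (φ=-6.5°):
cos H₀ = −tan(-6.5°) tan(+30.300°) = 0.0666, H₀ = 1.5042 rad.
Bracket: H₀ sin φ sin δ + cos φ cos δ sin H₀ = 1.5042×-0.11320×0.50453 + 0.99357×0.86340×0.99778 = -0.085909 + 0.855944 = 0.770035.
Q̄ = (S₀/π) × [bracket] = (2594/π) × 0.770035 = 635.81 W/m².
Ratio Q̄_A / Q̄_B = 575.81 / 635.81 = 0.9056.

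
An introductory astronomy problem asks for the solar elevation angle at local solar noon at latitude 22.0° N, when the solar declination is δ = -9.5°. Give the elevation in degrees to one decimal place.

At local noon the hour angle is zero, so the zenith angle equals |φ − δ| = |+22.0° − (-9.500°)| = 31.500°.
Elevation = 90° − 31.500° = 58.5°.

58.5°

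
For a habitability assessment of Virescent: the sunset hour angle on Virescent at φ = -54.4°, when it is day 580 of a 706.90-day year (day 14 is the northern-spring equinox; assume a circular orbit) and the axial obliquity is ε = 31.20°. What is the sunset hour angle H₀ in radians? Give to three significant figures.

Solar longitude: λ_s = 360° × (580 − 14)/706.90 = 288.244°.
sin δ = sin 31.20° × sin 288.244° = -0.49199, so δ = -29.471°.
cos H₀ = −tan φ · tan δ = −tan(-54.4°) × tan(-29.471°) = -0.7893, so H₀ = 2.4805 rad = 142.12°.

H₀ = 2.48 rad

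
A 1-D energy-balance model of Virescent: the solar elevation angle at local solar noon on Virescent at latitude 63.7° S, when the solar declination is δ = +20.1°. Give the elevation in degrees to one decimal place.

6.2°

At local noon the hour angle is zero, so the zenith angle equals |φ − δ| = |-63.7° − (+20.100°)| = 83.800°.
Elevation = 90° − 83.800° = 6.2°.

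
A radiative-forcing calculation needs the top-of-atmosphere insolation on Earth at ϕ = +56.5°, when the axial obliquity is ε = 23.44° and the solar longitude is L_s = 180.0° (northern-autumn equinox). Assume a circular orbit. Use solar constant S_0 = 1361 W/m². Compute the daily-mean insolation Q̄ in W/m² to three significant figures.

Q̄ ≈ 239 W/m²

Solar declination: sin δ = sin ε · sin L_s = sin 23.44° × sin 180.0° = 0.00000, so δ = +0.000°.
cos h₀ = −tan(+56.5°) tan(+0.000°) = -0.0000, h₀ = 1.5708 rad.
Bracket: h₀ sin ϕ sin δ + cos ϕ cos δ sin h₀ = 1.5708×0.83389×0.00000 + 0.55194×1.00000×1.00000 = 0.000000 + 0.551940 = 0.551940.
Q̄ = (S_0/π) × [bracket] = (1361/π) × 0.551940 = 239.1 W/m².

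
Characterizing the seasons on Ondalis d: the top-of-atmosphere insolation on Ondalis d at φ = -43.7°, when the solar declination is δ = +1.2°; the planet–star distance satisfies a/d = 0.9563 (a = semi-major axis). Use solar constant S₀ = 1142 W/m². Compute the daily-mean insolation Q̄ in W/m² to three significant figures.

Q̄ ≈ 233 W/m²

cos H₀ = −tan(-43.7°) tan(+1.200°) = 0.0200, H₀ = 1.5508 rad.
Bracket: H₀ sin φ sin δ + cos φ cos δ sin H₀ = 1.5508×-0.69088×0.02094 + 0.72297×0.99978×0.99980 = -0.022435 + 0.722666 = 0.700231.
Inverse-square distance factor (a/d)² = 0.9563² = 0.914510.
Q̄ = (S₀/π) × 0.914510 × [bracket] = (1142/π) × 0.914510 × 0.700231 = 232.8 W/m².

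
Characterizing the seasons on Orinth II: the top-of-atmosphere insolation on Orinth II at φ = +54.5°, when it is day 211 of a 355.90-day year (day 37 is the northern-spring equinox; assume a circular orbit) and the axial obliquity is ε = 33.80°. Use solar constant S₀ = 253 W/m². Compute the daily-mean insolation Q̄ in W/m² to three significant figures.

Solar longitude: λ_s = 360° × (211 − 37)/355.90 = 176.004°.
sin δ = sin 33.80° × sin 176.004° = 0.03876, so δ = +2.221°.
cos H₀ = −tan(+54.5°) tan(+2.221°) = -0.0544, H₀ = 1.6252 rad.
Bracket: H₀ sin φ sin δ + cos φ cos δ sin H₀ = 1.6252×0.81412×0.03876 + 0.58070×0.99925×0.99852 = 0.051284 + 0.579406 = 0.630690.
Q̄ = (S₀/π) × [bracket] = (253/π) × 0.630690 = 50.79 W/m².

Q̄ ≈ 50.8 W/m²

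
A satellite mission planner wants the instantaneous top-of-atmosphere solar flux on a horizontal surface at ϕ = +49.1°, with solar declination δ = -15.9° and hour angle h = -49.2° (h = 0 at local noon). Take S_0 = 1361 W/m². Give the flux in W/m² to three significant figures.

cos θ_z = sin ϕ sin δ + cos ϕ cos δ cos h = -0.207073 + 0.411453 = 0.204380.
Flux = S_0 · cos θ_z = 1361 × 0.204380 = 278.2 W/m².

278 W/m²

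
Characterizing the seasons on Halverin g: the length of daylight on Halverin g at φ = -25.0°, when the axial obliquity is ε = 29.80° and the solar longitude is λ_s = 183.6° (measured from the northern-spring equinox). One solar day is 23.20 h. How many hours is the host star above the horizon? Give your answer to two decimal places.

11.71 h

Solar declination: sin δ = sin ε · sin λ_s = sin 29.80° × sin 183.6° = -0.03121, so δ = -1.788°.
cos H₀ = −tan φ · tan δ = −tan(-25.0°) × tan(-1.788°) = -0.0146, so H₀ = 1.5854 rad = 90.83°.
Daylight = 2H₀/(2π) × 23.20 h = (1.5854/π) × 23.20 = 11.71 h.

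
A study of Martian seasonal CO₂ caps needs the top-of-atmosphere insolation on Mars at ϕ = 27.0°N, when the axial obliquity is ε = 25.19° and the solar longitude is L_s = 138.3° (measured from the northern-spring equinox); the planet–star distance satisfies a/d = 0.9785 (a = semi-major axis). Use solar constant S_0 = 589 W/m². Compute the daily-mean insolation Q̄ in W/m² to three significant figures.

Q̄ ≈ 191 W/m²

Solar declination: sin δ = sin ε · sin L_s = sin 25.19° × sin 138.3° = 0.28314, so δ = +16.447°.
cos h₀ = −tan(+27.0°) tan(+16.447°) = -0.1504, h₀ = 1.7218 rad.
Bracket: h₀ sin ϕ sin δ + cos ϕ cos δ sin h₀ = 1.7218×0.45399×0.28314 + 0.89101×0.95908×0.98862 = 0.221325 + 0.844825 = 1.066150.
Inverse-square distance factor (a/d)² = 0.9785² = 0.957462.
Q̄ = (S_0/π) × 0.957462 × [bracket] = (589/π) × 0.957462 × 1.066150 = 191.4 W/m².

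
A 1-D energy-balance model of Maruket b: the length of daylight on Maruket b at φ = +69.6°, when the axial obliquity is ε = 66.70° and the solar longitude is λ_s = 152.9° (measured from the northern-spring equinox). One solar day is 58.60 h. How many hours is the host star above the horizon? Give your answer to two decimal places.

58.60 h

Solar declination: sin δ = sin ε · sin λ_s = sin 66.70° × sin 152.9° = 0.41839, so δ = +24.733°.
Sunrise equation: cos H₀ = −tan φ · tan δ = -1.2387 ≤ −1, so the host star never sets (polar day) and H₀ = π.
Daylight = 2H₀/(2π) × 58.60 h = (3.1416/π) × 58.60 = 58.60 h.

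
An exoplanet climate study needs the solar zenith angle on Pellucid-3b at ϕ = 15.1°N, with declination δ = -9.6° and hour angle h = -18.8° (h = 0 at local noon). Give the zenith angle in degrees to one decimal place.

θ_z = 30.9°

cos θ_z = sin ϕ sin δ + cos ϕ cos δ cos h = -0.043444 + 0.901165 = 0.857721.
θ_z = arccos(0.857721) = 30.9°.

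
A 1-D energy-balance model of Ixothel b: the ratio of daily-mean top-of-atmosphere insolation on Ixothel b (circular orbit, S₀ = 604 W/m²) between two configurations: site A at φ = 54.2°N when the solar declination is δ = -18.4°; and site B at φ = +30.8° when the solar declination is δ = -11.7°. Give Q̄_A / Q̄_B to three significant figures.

— Configuration A (φ=+54.2°):
cos H₀ = −tan(+54.2°) tan(-18.400°) = 0.4612, H₀ = 1.0914 rad.
Bracket: H₀ sin φ sin δ + cos φ cos δ sin H₀ = 1.0914×0.81106×-0.31565 + 0.58496×0.94888×0.88728 = -0.279411 + 0.492491 = 0.213080.
Q̄ = (S₀/π) × [bracket] = (604/π) × 0.213080 = 40.967 W/m².
— Configuration B (φ=+30.8°):
cos H₀ = −tan(+30.8°) tan(-11.700°) = 0.1235, H₀ = 1.4470 rad.
Bracket: H₀ sin φ sin δ + cos φ cos δ sin H₀ = 1.4470×0.51204×-0.20279 + 0.85896×0.97922×0.99235 = -0.150252 + 0.834676 = 0.684424.
Q̄ = (S₀/π) × [bracket] = (604/π) × 0.684424 = 131.59 W/m².
Ratio Q̄_A / Q̄_B = 40.967 / 131.59 = 0.3113.

Q̄_A / Q̄_B ≈ 0.311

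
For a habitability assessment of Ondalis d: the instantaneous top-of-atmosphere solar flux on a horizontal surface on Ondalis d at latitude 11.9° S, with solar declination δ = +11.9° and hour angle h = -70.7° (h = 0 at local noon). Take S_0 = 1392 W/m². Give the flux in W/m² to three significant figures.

381 W/m²

cos θ_z = sin ϕ sin δ + cos ϕ cos δ cos h = -0.042520 + 0.316461 = 0.273941.
Flux = S_0 · cos θ_z = 1392 × 0.273941 = 381.3 W/m².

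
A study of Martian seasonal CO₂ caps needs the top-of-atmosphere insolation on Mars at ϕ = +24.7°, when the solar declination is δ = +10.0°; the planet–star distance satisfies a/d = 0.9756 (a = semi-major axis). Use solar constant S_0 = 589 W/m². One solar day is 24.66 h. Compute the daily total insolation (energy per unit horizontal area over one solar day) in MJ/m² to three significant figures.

16.0 MJ/m²

cos h₀ = −tan(+24.7°) tan(+10.000°) = -0.0811, h₀ = 1.6520 rad.
Bracket: h₀ sin ϕ sin δ + cos ϕ cos δ sin h₀ = 1.6520×0.41787×0.17365 + 0.90851×0.98481×0.99671 = 0.119874 + 0.891766 = 1.011640.
Inverse-square distance factor (a/d)² = 0.9756² = 0.951795.
Q̄ = (S_0/π) × 0.951795 × [bracket] = (589/π) × 0.951795 × 1.011640 = 180.52 W/m².
Daily total = Q̄ × 24.66 h × 3600 s/h = 180.52 × 24.66 × 3600 / 10⁶ = 16.03 MJ/m².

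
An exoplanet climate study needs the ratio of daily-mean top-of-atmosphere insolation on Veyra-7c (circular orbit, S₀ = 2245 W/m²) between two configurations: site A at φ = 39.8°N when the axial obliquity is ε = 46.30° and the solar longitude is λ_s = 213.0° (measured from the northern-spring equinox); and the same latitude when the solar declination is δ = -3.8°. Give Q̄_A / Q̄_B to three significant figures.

— Configuration A (φ=+39.8°):
Solar declination: sin δ = sin ε · sin λ_s = sin 46.30° × sin 213.0° = -0.39376, so δ = -23.188°.
cos H₀ = −tan(+39.8°) tan(-23.188°) = 0.3569, H₀ = 1.2059 rad.
Bracket: H₀ sin φ sin δ + cos φ cos δ sin H₀ = 1.2059×0.64011×-0.39376 + 0.76828×0.91921×0.93414 = -0.303947 + 0.659700 = 0.355753.
Q̄ = (S₀/π) × [bracket] = (2245/π) × 0.355753 = 254.22 W/m².
— Configuration B (φ=+39.8°):
cos H₀ = −tan(+39.8°) tan(-3.800°) = 0.0553, H₀ = 1.5154 rad.
Bracket: H₀ sin φ sin δ + cos φ cos δ sin H₀ = 1.5154×0.64011×-0.06627 + 0.76828×0.99780×0.99847 = -0.064283 + 0.765417 = 0.701134.
Q̄ = (S₀/π) × [bracket] = (2245/π) × 0.701134 = 501.03 W/m².
Ratio Q̄_A / Q̄_B = 254.22 / 501.03 = 0.5074.

Q̄_A / Q̄_B ≈ 0.507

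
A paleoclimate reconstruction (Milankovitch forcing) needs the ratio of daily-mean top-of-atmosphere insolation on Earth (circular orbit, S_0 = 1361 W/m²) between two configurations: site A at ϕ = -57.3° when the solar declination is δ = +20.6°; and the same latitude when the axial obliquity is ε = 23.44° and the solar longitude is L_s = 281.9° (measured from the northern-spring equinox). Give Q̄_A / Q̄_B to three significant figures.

Q̄_A / Q̄_B ≈ 0.116

— Configuration A (ϕ=-57.3°):
cos h₀ = −tan(-57.3°) tan(+20.600°) = 0.5855, h₀ = 0.9453 rad.
Bracket: h₀ sin ϕ sin δ + cos ϕ cos δ sin h₀ = 0.9453×-0.84151×0.35184 + 0.54024×0.93606×0.81068 = -0.279881 + 0.409958 = 0.130077.
Q̄ = (S_0/π) × [bracket] = (1361/π) × 0.130077 = 56.352 W/m².
— Configuration B (ϕ=-57.3°):
Solar declination: sin δ = sin ε · sin L_s = sin 23.44° × sin 281.9° = -0.38924, so δ = -22.907°.
cos h₀ = −tan(-57.3°) tan(-22.907°) = -0.6582, h₀ = 2.2892 rad.
Bracket: h₀ sin ϕ sin δ + cos ϕ cos δ sin h₀ = 2.2892×-0.84151×-0.38924 + 0.54024×0.92114×0.75283 = 0.749826 + 0.374636 = 1.124462.
Q̄ = (S_0/π) × [bracket] = (1361/π) × 1.124462 = 487.14 W/m².
Ratio Q̄_A / Q̄_B = 56.352 / 487.14 = 0.1157.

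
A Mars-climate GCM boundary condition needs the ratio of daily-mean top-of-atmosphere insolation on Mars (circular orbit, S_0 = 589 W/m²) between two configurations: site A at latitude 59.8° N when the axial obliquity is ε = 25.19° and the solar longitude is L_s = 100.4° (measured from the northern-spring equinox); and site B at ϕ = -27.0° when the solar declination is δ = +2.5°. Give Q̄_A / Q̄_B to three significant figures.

Q̄_A / Q̄_B ≈ 1.37

— Configuration A (ϕ=+59.8°):
Solar declination: sin δ = sin ε · sin L_s = sin 25.19° × sin 100.4° = 0.41863, so δ = +24.748°.
cos h₀ = −tan(+59.8°) tan(+24.748°) = -0.7920, h₀ = 2.4849 rad.
Bracket: h₀ sin ϕ sin δ + cos ϕ cos δ sin h₀ = 2.4849×0.86427×0.41863 + 0.50302×0.90816×0.61050 = 0.899060 + 0.278890 = 1.177950.
Q̄ = (S_0/π) × [bracket] = (589/π) × 1.177950 = 220.85 W/m².
— Configuration B (ϕ=-27.0°):
cos h₀ = −tan(-27.0°) tan(+2.500°) = 0.0222, h₀ = 1.5485 rad.
Bracket: h₀ sin ϕ sin δ + cos ϕ cos δ sin h₀ = 1.5485×-0.45399×0.04362 + 0.89101×0.99905×0.99975 = -0.030665 + 0.889941 = 0.859276.
Q̄ = (S_0/π) × [bracket] = (589/π) × 0.859276 = 161.10 W/m².
Ratio Q̄_A / Q̄_B = 220.85 / 161.10 = 1.371.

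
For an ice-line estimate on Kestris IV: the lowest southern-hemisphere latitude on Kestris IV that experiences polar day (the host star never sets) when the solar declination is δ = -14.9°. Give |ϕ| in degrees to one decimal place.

Polar day requires cos h₀ = −tan ϕ tan δ ≤ −1, i.e. tan ϕ tan δ ≥ 1.
The boundary is |tan ϕ| · |tan δ| = 1, so |ϕ| = 90° − |δ| = 90° − 14.9° = 75.1° in the southern hemisphere.

|ϕ| = 75.1°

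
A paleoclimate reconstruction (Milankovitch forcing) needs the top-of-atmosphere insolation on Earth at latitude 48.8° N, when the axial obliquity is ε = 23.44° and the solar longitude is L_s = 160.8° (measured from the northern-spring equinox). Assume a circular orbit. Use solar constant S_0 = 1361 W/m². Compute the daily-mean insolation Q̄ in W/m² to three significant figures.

Solar declination: sin δ = sin ε · sin L_s = sin 23.44° × sin 160.8° = 0.13082, so δ = +7.517°.
cos h₀ = −tan(+48.8°) tan(+7.517°) = -0.1507, h₀ = 1.7221 rad.
Bracket: h₀ sin ϕ sin δ + cos ϕ cos δ sin h₀ = 1.7221×0.75241×0.13082 + 0.65869×0.99141×0.98858 = 0.169507 + 0.645574 = 0.815081.
Q̄ = (S_0/π) × [bracket] = (1361/π) × 0.815081 = 353.1 W/m².

Q̄ ≈ 353 W/m²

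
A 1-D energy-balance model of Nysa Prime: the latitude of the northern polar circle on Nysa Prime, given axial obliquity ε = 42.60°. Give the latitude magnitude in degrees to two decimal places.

The polar circle is the lowest latitude that experiences at least one full rotation of continuous daylight at the northern-summer solstice; it lies at |φ| = 90° − ε = 90° − 42.60° = 47.40°.

47.40°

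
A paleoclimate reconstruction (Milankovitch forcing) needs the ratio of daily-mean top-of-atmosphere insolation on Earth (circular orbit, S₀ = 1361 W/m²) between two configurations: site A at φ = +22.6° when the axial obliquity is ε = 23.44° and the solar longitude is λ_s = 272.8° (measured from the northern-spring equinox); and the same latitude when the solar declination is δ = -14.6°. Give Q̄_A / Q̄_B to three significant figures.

— Configuration A (φ=+22.6°):
Solar declination: sin δ = sin ε · sin λ_s = sin 23.44° × sin 272.8° = -0.39731, so δ = -23.410°.
cos H₀ = −tan(+22.6°) tan(-23.410°) = 0.1802, H₀ = 1.3896 rad.
Bracket: H₀ sin φ sin δ + cos φ cos δ sin H₀ = 1.3896×0.38430×-0.39731 + 0.92321×0.91768×0.98363 = -0.212173 + 0.833343 = 0.621170.
Q̄ = (S₀/π) × [bracket] = (1361/π) × 0.621170 = 269.10 W/m².
— Configuration B (φ=+22.6°):
cos H₀ = −tan(+22.6°) tan(-14.600°) = 0.1084, H₀ = 1.4622 rad.
Bracket: H₀ sin φ sin δ + cos φ cos δ sin H₀ = 1.4622×0.38430×-0.25207 + 0.92321×0.96771×0.99410 = -0.141644 + 0.888128 = 0.746484.
Q̄ = (S₀/π) × [bracket] = (1361/π) × 0.746484 = 323.39 W/m².
Ratio Q̄_A / Q̄_B = 269.10 / 323.39 = 0.8321.

Q̄_A / Q̄_B ≈ 0.832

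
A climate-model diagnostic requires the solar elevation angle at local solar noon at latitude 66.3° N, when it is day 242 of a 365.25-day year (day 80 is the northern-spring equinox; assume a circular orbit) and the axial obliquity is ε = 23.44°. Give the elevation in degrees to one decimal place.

Solar longitude: λ_s = 360° × (242 − 80)/365.25 = 159.671°.
sin δ = sin 23.44° × sin 159.671° = 0.13819, so δ = +7.943°.
At local noon the hour angle is zero, so the zenith angle equals |φ − δ| = |+66.3° − (+7.943°)| = 58.357°.
Elevation = 90° − 58.357° = 31.6°.

31.6°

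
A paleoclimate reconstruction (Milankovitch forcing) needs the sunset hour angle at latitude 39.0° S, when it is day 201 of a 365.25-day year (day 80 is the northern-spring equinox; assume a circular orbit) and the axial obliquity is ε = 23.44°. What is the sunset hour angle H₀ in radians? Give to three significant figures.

H₀ = 1.27 rad

Solar longitude: λ_s = 360° × (201 − 80)/365.25 = 119.261°.
sin δ = sin 23.44° × sin 119.261° = 0.34703, so δ = +20.306°.
cos H₀ = −tan φ · tan δ = −tan(-39.0°) × tan(+20.306°) = 0.2996, so H₀ = 1.2665 rad = 72.56°.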